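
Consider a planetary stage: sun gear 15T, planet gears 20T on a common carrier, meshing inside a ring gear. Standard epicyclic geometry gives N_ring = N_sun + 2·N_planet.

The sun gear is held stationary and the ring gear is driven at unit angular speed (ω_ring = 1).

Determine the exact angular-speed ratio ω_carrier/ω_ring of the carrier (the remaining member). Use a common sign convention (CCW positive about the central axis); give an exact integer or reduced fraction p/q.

N_ring = 15 + 2·20 = 55
15(ω_s−ω_c) = −55(ω_r−ω_c),  ω_s=0, ω_r=1
15(0−ω_c) = −55(1−ω_c)  ⇒  70ω_c = 55  ⇒  ω_c = 11/14
ω_c/ω_r = 11/14

11/14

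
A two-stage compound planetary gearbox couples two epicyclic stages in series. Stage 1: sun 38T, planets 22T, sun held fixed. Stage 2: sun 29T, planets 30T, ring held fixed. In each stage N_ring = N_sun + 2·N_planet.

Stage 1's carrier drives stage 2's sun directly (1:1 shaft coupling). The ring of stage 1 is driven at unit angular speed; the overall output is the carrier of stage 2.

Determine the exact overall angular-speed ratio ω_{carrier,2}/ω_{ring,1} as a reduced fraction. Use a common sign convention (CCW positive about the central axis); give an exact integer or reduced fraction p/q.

1189/7080

Stage 1: N_ring = 38 + 2·22 = 82
Stage 1: 38(ω_s−ω_c) = −82(ω_r−ω_c),  ω_s=0, ω_r=1
Stage 1: 38(0−ω_c) = −82(1−ω_c)  ⇒  120ω_c = 82  ⇒  ω_c = 41/60
  ⇒ ω_c¹/ω_r¹ = 41/60
Stage 2: N_ring = 29 + 2·30 = 89
Stage 2: 29(ω_s−ω_c) = −89(ω_r−ω_c),  ω_r=0, ω_s=1
Stage 2: 29(1−ω_c) = −89(0−ω_c)  ⇒  118ω_c = 29  ⇒  ω_c = 29/118
  ⇒ ω_c²/ω_s² = 29/118
Coupling ω_s² = ω_c¹ ⇒ overall = 41/60 × 29/118 = 1189/7080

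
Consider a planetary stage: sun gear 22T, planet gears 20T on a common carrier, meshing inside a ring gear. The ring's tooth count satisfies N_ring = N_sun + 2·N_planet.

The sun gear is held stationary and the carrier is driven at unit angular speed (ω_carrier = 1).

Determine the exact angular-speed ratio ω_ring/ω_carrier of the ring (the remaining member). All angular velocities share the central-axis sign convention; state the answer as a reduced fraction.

42/31

N_ring = 22 + 2·20 = 62
22(ω_s−ω_c) = −62(ω_r−ω_c),  ω_s=0, ω_c=1
ω_r = 1 − (22/62)(0−1) = 42/31
ω_r/ω_c = 42/31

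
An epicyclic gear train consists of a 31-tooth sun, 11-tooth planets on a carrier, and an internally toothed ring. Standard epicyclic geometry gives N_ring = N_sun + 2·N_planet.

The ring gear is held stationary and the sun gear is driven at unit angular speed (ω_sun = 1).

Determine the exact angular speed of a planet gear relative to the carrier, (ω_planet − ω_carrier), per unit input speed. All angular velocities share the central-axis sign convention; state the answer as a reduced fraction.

N_ring = 31 + 2·11 = 53
31(ω_s−ω_c) = −53(ω_r−ω_c),  ω_r=0, ω_s=1
31(1−ω_c) = −53(0−ω_c)  ⇒  84ω_c = 31  ⇒  ω_c = 31/84
sun–planet: 31·(1−31/84) = −11·(ω_p−ω_c)  ⇒  ω_p−ω_c = −(31/11)·(53/84) = -1643/924

-1643/924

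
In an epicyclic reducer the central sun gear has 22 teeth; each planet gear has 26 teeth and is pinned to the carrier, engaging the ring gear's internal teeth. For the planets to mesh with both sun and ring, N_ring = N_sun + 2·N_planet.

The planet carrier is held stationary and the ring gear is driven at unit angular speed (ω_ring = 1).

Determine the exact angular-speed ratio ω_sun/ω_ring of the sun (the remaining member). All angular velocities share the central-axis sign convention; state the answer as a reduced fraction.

N_ring = 22 + 2·26 = 74
22(ω_s−ω_c) = −74(ω_r−ω_c),  ω_c=0, ω_r=1
ω_s = 0 − (74/22)(1−0) = -37/11
ω_s/ω_r = -37/11

-37/11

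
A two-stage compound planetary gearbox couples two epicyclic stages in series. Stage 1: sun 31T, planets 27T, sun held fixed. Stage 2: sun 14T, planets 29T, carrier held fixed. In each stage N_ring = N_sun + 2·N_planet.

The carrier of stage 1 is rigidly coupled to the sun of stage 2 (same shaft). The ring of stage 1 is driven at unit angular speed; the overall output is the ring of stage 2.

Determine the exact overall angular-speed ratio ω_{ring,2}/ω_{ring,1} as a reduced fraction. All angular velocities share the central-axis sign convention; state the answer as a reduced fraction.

-595/4176

Stage 1: N_ring = 31 + 2·27 = 85
Stage 1: 31(ω_s−ω_c) = −85(ω_r−ω_c),  ω_s=0, ω_r=1
Stage 1: 31(0−ω_c) = −85(1−ω_c)  ⇒  116ω_c = 85  ⇒  ω_c = 85/116
  ⇒ ω_c¹/ω_r¹ = 85/116
Stage 2: N_ring = 14 + 2·29 = 72
Stage 2: 14(ω_s−ω_c) = −72(ω_r−ω_c),  ω_c=0, ω_s=1
Stage 2: ω_r = 0 − (14/72)(1−0) = -7/36
  ⇒ ω_r²/ω_s² = -7/36
Coupling ω_s² = ω_c¹ ⇒ overall = 85/116 × -7/36 = -595/4176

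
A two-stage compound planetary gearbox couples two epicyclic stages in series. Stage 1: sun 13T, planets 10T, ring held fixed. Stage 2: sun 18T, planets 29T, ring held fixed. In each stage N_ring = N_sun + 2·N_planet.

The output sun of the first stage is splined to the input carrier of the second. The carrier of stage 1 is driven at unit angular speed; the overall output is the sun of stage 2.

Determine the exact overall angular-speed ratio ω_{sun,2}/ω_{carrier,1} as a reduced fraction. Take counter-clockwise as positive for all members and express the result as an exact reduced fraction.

Stage 1: N_ring = 13 + 2·10 = 33
Stage 1: 13(ω_s−ω_c) = −33(ω_r−ω_c),  ω_r=0, ω_c=1
Stage 1: ω_s = 1 − (33/13)(0−1) = 46/13
  ⇒ ω_s¹/ω_c¹ = 46/13
Stage 2: N_ring = 18 + 2·29 = 76
Stage 2: 18(ω_s−ω_c) = −76(ω_r−ω_c),  ω_r=0, ω_c=1
Stage 2: ω_s = 1 − (76/18)(0−1) = 47/9
  ⇒ ω_s²/ω_c² = 47/9
Coupling ω_c² = ω_s¹ ⇒ overall = 46/13 × 47/9 = 2162/117

2162/117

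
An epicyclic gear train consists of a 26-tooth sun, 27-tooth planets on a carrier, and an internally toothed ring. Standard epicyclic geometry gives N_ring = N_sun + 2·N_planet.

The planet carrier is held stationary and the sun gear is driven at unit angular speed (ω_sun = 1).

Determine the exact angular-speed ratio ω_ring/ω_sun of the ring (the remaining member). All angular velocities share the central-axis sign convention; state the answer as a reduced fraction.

N_ring = 26 + 2·27 = 80
26(ω_s−ω_c) = −80(ω_r−ω_c),  ω_c=0, ω_s=1
ω_r = 0 − (26/80)(1−0) = -13/40
ω_r/ω_s = -13/40

-13/40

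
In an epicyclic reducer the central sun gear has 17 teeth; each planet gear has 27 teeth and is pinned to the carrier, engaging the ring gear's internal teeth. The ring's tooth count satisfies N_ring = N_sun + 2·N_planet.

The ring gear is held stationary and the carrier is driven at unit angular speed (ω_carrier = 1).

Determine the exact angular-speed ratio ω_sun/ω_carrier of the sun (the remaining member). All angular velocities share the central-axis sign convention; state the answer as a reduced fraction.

88/17

N_ring = 17 + 2·27 = 71
17(ω_s−ω_c) = −71(ω_r−ω_c),  ω_r=0, ω_c=1
ω_s = 1 − (71/17)(0−1) = 88/17
ω_s/ω_c = 88/17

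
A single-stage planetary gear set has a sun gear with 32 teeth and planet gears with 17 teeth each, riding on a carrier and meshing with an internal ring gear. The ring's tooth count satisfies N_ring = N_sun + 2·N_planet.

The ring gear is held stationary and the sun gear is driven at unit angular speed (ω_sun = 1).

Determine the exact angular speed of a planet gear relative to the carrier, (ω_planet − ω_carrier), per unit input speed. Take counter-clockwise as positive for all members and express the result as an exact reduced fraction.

-1056/833

N_ring = 32 + 2·17 = 66
32(ω_s−ω_c) = −66(ω_r−ω_c),  ω_r=0, ω_s=1
32(1−ω_c) = −66(0−ω_c)  ⇒  98ω_c = 32  ⇒  ω_c = 16/49
sun–planet: 32·(1−16/49) = −17·(ω_p−ω_c)  ⇒  ω_p−ω_c = −(32/17)·(33/49) = -1056/833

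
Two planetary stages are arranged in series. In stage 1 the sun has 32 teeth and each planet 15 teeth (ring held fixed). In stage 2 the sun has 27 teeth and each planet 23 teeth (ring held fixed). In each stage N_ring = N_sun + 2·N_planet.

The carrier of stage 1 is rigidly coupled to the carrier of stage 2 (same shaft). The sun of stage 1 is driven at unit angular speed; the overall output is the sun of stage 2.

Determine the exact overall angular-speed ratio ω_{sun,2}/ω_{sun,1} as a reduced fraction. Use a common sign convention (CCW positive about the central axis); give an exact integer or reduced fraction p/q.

1600/1269

Stage 1: N_ring = 32 + 2·15 = 62
Stage 1: 32(ω_s−ω_c) = −62(ω_r−ω_c),  ω_r=0, ω_s=1
Stage 1: 32(1−ω_c) = −62(0−ω_c)  ⇒  94ω_c = 32  ⇒  ω_c = 16/47
  ⇒ ω_c¹/ω_s¹ = 16/47
Stage 2: N_ring = 27 + 2·23 = 73
Stage 2: 27(ω_s−ω_c) = −73(ω_r−ω_c),  ω_r=0, ω_c=1
Stage 2: ω_s = 1 − (73/27)(0−1) = 100/27
  ⇒ ω_s²/ω_c² = 100/27
Coupling ω_c² = ω_c¹ ⇒ overall = 16/47 × 100/27 = 1600/1269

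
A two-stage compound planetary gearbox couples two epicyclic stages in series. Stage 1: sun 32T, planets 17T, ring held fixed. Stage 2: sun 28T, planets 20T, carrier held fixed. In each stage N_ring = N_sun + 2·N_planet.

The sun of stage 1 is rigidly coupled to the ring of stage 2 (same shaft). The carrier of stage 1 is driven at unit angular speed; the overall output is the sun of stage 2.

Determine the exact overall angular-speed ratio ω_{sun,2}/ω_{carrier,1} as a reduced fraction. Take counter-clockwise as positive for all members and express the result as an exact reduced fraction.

Stage 1: N_ring = 32 + 2·17 = 66
Stage 1: 32(ω_s−ω_c) = −66(ω_r−ω_c),  ω_r=0, ω_c=1
Stage 1: ω_s = 1 − (66/32)(0−1) = 49/16
  ⇒ ω_s¹/ω_c¹ = 49/16
Stage 2: N_ring = 28 + 2·20 = 68
Stage 2: 28(ω_s−ω_c) = −68(ω_r−ω_c),  ω_c=0, ω_r=1
Stage 2: ω_s = 0 − (68/28)(1−0) = -17/7
  ⇒ ω_s²/ω_r² = -17/7
Coupling ω_r² = ω_s¹ ⇒ overall = 49/16 × -17/7 = -119/16

-119/16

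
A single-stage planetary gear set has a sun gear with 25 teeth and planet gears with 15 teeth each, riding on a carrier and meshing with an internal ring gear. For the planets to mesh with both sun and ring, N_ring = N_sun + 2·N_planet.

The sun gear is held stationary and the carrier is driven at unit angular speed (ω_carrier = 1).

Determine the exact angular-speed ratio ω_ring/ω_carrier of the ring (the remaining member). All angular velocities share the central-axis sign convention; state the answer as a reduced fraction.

N_ring = 25 + 2·15 = 55
25(ω_s−ω_c) = −55(ω_r−ω_c),  ω_s=0, ω_c=1
ω_r = 1 − (25/55)(0−1) = 16/11
ω_r/ω_c = 16/11

16/11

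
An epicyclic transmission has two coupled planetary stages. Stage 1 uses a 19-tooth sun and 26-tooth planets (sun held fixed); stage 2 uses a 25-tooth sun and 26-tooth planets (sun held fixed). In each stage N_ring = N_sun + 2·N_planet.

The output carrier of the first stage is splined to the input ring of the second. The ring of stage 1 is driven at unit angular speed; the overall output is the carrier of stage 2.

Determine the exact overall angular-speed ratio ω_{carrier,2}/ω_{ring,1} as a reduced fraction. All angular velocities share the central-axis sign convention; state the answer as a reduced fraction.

Stage 1: N_ring = 19 + 2·26 = 71
Stage 1: 19(ω_s−ω_c) = −71(ω_r−ω_c),  ω_s=0, ω_r=1
Stage 1: 19(0−ω_c) = −71(1−ω_c)  ⇒  90ω_c = 71  ⇒  ω_c = 71/90
  ⇒ ω_c¹/ω_r¹ = 71/90
Stage 2: N_ring = 25 + 2·26 = 77
Stage 2: 25(ω_s−ω_c) = −77(ω_r−ω_c),  ω_s=0, ω_r=1
Stage 2: 25(0−ω_c) = −77(1−ω_c)  ⇒  102ω_c = 77  ⇒  ω_c = 77/102
  ⇒ ω_c²/ω_r² = 77/102
Coupling ω_r² = ω_c¹ ⇒ overall = 71/90 × 77/102 = 5467/9180

5467/9180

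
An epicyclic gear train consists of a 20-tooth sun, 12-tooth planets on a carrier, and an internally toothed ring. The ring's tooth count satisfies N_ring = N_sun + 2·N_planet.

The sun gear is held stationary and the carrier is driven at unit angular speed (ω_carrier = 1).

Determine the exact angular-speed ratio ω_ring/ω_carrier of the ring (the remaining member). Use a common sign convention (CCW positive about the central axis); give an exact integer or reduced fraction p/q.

N_ring = 20 + 2·12 = 44
20(ω_s−ω_c) = −44(ω_r−ω_c),  ω_s=0, ω_c=1
ω_r = 1 − (20/44)(0−1) = 16/11
ω_r/ω_c = 16/11

16/11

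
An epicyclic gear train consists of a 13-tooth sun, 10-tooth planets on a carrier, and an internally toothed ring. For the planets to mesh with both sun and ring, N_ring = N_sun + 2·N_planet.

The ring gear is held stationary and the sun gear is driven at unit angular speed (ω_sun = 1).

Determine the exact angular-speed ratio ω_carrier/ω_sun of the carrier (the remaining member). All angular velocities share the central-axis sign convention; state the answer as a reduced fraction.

N_ring = 13 + 2·10 = 33
13(ω_s−ω_c) = −33(ω_r−ω_c),  ω_r=0, ω_s=1
13(1−ω_c) = −33(0−ω_c)  ⇒  46ω_c = 13  ⇒  ω_c = 13/46
ω_c/ω_s = 13/46

13/46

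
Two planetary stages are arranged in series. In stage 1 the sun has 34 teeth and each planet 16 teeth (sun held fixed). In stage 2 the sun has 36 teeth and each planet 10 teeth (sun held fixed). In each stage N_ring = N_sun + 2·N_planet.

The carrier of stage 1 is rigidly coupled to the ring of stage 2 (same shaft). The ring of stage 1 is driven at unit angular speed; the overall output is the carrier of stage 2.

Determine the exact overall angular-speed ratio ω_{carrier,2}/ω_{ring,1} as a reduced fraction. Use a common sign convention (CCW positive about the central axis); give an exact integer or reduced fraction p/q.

Stage 1: N_ring = 34 + 2·16 = 66
Stage 1: 34(ω_s−ω_c) = −66(ω_r−ω_c),  ω_s=0, ω_r=1
Stage 1: 34(0−ω_c) = −66(1−ω_c)  ⇒  100ω_c = 66  ⇒  ω_c = 33/50
  ⇒ ω_c¹/ω_r¹ = 33/50
Stage 2: N_ring = 36 + 2·10 = 56
Stage 2: 36(ω_s−ω_c) = −56(ω_r−ω_c),  ω_s=0, ω_r=1
Stage 2: 36(0−ω_c) = −56(1−ω_c)  ⇒  92ω_c = 56  ⇒  ω_c = 14/23
  ⇒ ω_c²/ω_r² = 14/23
Coupling ω_r² = ω_c¹ ⇒ overall = 33/50 × 14/23 = 231/575

231/575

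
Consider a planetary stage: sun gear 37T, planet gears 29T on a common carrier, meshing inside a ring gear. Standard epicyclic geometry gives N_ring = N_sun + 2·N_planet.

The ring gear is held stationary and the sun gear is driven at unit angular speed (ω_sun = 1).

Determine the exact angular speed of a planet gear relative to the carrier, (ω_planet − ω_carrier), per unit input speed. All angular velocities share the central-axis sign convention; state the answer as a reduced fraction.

-3515/3828

N_ring = 37 + 2·29 = 95
37(ω_s−ω_c) = −95(ω_r−ω_c),  ω_r=0, ω_s=1
37(1−ω_c) = −95(0−ω_c)  ⇒  132ω_c = 37  ⇒  ω_c = 37/132
sun–planet: 37·(1−37/132) = −29·(ω_p−ω_c)  ⇒  ω_p−ω_c = −(37/29)·(95/132) = -3515/3828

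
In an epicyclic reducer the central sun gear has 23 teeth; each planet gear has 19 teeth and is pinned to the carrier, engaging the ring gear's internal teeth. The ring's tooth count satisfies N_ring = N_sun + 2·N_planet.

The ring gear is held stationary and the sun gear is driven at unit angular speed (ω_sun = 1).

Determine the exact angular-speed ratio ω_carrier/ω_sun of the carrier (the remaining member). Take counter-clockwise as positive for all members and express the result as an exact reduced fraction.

23/84

N_ring = 23 + 2·19 = 61
23(ω_s−ω_c) = −61(ω_r−ω_c),  ω_r=0, ω_s=1
23(1−ω_c) = −61(0−ω_c)  ⇒  84ω_c = 23  ⇒  ω_c = 23/84
ω_c/ω_s = 23/84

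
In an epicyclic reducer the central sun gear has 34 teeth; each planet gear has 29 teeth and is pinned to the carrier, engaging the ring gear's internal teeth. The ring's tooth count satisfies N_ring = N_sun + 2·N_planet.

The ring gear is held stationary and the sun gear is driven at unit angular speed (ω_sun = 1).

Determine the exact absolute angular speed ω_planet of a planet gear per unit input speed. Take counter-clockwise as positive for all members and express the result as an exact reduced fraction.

N_ring = 34 + 2·29 = 92
34(ω_s−ω_c) = −92(ω_r−ω_c),  ω_r=0, ω_s=1
34(1−ω_c) = −92(0−ω_c)  ⇒  126ω_c = 34  ⇒  ω_c = 17/63
sun–planet: 34·(1−17/63) = −29·(ω_p−ω_c)  ⇒  ω_p−ω_c = −(34/29)·(46/63) = -1564/1827
ω_p = 17/63 − 1564/1827 = -17/29

-17/29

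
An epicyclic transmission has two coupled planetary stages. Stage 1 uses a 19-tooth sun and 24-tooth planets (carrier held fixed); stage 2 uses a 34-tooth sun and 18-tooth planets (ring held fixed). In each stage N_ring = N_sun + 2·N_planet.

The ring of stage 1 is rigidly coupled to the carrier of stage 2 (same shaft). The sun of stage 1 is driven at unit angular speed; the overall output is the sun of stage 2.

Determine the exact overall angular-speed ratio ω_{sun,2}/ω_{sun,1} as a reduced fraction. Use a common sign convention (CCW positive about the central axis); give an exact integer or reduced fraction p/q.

-988/1139

Stage 1: N_ring = 19 + 2·24 = 67
Stage 1: 19(ω_s−ω_c) = −67(ω_r−ω_c),  ω_c=0, ω_s=1
Stage 1: ω_r = 0 − (19/67)(1−0) = -19/67
  ⇒ ω_r¹/ω_s¹ = -19/67
Stage 2: N_ring = 34 + 2·18 = 70
Stage 2: 34(ω_s−ω_c) = −70(ω_r−ω_c),  ω_r=0, ω_c=1
Stage 2: ω_s = 1 − (70/34)(0−1) = 52/17
  ⇒ ω_s²/ω_c² = 52/17
Coupling ω_c² = ω_r¹ ⇒ overall = -19/67 × 52/17 = -988/1139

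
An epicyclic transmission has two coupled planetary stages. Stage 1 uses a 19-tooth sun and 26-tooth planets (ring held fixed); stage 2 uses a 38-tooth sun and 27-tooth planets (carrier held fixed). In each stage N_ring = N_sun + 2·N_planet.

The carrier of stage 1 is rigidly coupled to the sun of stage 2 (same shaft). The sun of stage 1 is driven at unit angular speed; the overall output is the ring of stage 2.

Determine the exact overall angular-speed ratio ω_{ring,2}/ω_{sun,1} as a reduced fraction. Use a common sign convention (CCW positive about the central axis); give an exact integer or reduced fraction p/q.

Stage 1: N_ring = 19 + 2·26 = 71
Stage 1: 19(ω_s−ω_c) = −71(ω_r−ω_c),  ω_r=0, ω_s=1
Stage 1: 19(1−ω_c) = −71(0−ω_c)  ⇒  90ω_c = 19  ⇒  ω_c = 19/90
  ⇒ ω_c¹/ω_s¹ = 19/90
Stage 2: N_ring = 38 + 2·27 = 92
Stage 2: 38(ω_s−ω_c) = −92(ω_r−ω_c),  ω_c=0, ω_s=1
Stage 2: ω_r = 0 − (38/92)(1−0) = -19/46
  ⇒ ω_r²/ω_s² = -19/46
Coupling ω_s² = ω_c¹ ⇒ overall = 19/90 × -19/46 = -361/4140

-361/4140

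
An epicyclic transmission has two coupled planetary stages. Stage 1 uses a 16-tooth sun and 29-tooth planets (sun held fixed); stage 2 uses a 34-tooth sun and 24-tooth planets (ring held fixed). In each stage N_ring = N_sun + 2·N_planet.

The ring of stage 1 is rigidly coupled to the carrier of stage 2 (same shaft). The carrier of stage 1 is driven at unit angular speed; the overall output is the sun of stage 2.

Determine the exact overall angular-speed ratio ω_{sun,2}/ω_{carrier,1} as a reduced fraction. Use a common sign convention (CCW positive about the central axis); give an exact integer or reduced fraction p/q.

Stage 1: N_ring = 16 + 2·29 = 74
Stage 1: 16(ω_s−ω_c) = −74(ω_r−ω_c),  ω_s=0, ω_c=1
Stage 1: ω_r = 1 − (16/74)(0−1) = 45/37
  ⇒ ω_r¹/ω_c¹ = 45/37
Stage 2: N_ring = 34 + 2·24 = 82
Stage 2: 34(ω_s−ω_c) = −82(ω_r−ω_c),  ω_r=0, ω_c=1
Stage 2: ω_s = 1 − (82/34)(0−1) = 58/17
  ⇒ ω_s²/ω_c² = 58/17
Coupling ω_c² = ω_r¹ ⇒ overall = 45/37 × 58/17 = 2610/629

2610/629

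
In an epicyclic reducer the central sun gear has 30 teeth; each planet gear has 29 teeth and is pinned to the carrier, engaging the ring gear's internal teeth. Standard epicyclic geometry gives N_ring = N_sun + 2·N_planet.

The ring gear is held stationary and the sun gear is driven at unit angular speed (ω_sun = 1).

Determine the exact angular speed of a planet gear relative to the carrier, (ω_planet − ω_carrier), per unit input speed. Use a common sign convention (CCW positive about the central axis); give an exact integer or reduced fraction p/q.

-1320/1711

N_ring = 30 + 2·29 = 88
30(ω_s−ω_c) = −88(ω_r−ω_c),  ω_r=0, ω_s=1
30(1−ω_c) = −88(0−ω_c)  ⇒  118ω_c = 30  ⇒  ω_c = 15/59
sun–planet: 30·(1−15/59) = −29·(ω_p−ω_c)  ⇒  ω_p−ω_c = −(30/29)·(44/59) = -1320/1711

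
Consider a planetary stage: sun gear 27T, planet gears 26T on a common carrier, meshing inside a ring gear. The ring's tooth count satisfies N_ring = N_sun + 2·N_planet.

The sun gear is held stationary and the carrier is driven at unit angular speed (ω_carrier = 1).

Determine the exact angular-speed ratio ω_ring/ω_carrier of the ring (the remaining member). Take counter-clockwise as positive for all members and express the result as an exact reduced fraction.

106/79

N_ring = 27 + 2·26 = 79
27(ω_s−ω_c) = −79(ω_r−ω_c),  ω_s=0, ω_c=1
ω_r = 1 − (27/79)(0−1) = 106/79
ω_r/ω_c = 106/79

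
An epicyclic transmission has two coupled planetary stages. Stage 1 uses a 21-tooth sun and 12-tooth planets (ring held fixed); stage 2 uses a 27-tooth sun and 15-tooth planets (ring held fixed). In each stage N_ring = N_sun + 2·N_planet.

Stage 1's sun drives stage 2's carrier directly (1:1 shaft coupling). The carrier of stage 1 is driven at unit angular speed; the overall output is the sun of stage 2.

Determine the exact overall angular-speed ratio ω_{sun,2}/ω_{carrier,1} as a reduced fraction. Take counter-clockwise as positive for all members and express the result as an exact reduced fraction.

88/9

Stage 1: N_ring = 21 + 2·12 = 45
Stage 1: 21(ω_s−ω_c) = −45(ω_r−ω_c),  ω_r=0, ω_c=1
Stage 1: ω_s = 1 − (45/21)(0−1) = 22/7
  ⇒ ω_s¹/ω_c¹ = 22/7
Stage 2: N_ring = 27 + 2·15 = 57
Stage 2: 27(ω_s−ω_c) = −57(ω_r−ω_c),  ω_r=0, ω_c=1
Stage 2: ω_s = 1 − (57/27)(0−1) = 28/9
  ⇒ ω_s²/ω_c² = 28/9
Coupling ω_c² = ω_s¹ ⇒ overall = 22/7 × 28/9 = 88/9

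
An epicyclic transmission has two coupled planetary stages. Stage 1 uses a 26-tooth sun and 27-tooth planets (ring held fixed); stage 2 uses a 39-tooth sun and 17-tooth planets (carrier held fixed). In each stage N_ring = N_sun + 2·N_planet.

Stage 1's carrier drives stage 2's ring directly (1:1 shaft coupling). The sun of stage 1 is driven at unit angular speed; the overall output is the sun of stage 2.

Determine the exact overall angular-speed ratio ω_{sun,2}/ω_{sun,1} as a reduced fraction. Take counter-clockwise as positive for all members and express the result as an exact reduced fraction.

Stage 1: N_ring = 26 + 2·27 = 80
Stage 1: 26(ω_s−ω_c) = −80(ω_r−ω_c),  ω_r=0, ω_s=1
Stage 1: 26(1−ω_c) = −80(0−ω_c)  ⇒  106ω_c = 26  ⇒  ω_c = 13/53
  ⇒ ω_c¹/ω_s¹ = 13/53
Stage 2: N_ring = 39 + 2·17 = 73
Stage 2: 39(ω_s−ω_c) = −73(ω_r−ω_c),  ω_c=0, ω_r=1
Stage 2: ω_s = 0 − (73/39)(1−0) = -73/39
  ⇒ ω_s²/ω_r² = -73/39
Coupling ω_r² = ω_c¹ ⇒ overall = 13/53 × -73/39 = -73/159

-73/159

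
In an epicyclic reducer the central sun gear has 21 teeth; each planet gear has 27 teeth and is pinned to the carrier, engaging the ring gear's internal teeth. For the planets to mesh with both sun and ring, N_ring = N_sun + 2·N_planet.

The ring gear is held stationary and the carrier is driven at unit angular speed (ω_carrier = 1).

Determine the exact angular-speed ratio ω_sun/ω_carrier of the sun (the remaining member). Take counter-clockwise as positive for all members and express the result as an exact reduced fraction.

N_ring = 21 + 2·27 = 75
21(ω_s−ω_c) = −75(ω_r−ω_c),  ω_r=0, ω_c=1
ω_s = 1 − (75/21)(0−1) = 32/7
ω_s/ω_c = 32/7

32/7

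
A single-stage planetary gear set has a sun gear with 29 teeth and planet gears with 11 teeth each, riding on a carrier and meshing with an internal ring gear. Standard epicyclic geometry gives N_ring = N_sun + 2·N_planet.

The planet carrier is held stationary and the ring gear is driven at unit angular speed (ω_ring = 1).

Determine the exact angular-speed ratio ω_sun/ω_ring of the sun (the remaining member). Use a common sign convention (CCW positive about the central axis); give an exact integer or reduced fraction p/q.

-51/29

N_ring = 29 + 2·11 = 51
29(ω_s−ω_c) = −51(ω_r−ω_c),  ω_c=0, ω_r=1
ω_s = 0 − (51/29)(1−0) = -51/29
ω_s/ω_r = -51/29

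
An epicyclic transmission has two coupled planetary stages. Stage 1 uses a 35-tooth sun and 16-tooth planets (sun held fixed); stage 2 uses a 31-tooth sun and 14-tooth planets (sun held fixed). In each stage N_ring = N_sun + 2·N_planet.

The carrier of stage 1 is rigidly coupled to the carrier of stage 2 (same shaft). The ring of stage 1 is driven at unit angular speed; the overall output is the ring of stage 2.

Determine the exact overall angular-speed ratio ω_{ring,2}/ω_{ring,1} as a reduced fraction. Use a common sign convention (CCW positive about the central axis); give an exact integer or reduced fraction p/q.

1005/1003

Stage 1: N_ring = 35 + 2·16 = 67
Stage 1: 35(ω_s−ω_c) = −67(ω_r−ω_c),  ω_s=0, ω_r=1
Stage 1: 35(0−ω_c) = −67(1−ω_c)  ⇒  102ω_c = 67  ⇒  ω_c = 67/102
  ⇒ ω_c¹/ω_r¹ = 67/102
Stage 2: N_ring = 31 + 2·14 = 59
Stage 2: 31(ω_s−ω_c) = −59(ω_r−ω_c),  ω_s=0, ω_c=1
Stage 2: ω_r = 1 − (31/59)(0−1) = 90/59
  ⇒ ω_r²/ω_c² = 90/59
Coupling ω_c² = ω_c¹ ⇒ overall = 67/102 × 90/59 = 1005/1003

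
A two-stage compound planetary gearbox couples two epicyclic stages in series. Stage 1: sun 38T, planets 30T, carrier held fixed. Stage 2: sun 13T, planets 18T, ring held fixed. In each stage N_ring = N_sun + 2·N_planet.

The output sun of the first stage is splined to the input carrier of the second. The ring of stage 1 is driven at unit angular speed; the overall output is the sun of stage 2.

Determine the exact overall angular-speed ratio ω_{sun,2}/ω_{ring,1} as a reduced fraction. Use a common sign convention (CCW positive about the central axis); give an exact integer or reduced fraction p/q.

-3038/247

Stage 1: N_ring = 38 + 2·30 = 98
Stage 1: 38(ω_s−ω_c) = −98(ω_r−ω_c),  ω_c=0, ω_r=1
Stage 1: ω_s = 0 − (98/38)(1−0) = -49/19
  ⇒ ω_s¹/ω_r¹ = -49/19
Stage 2: N_ring = 13 + 2·18 = 49
Stage 2: 13(ω_s−ω_c) = −49(ω_r−ω_c),  ω_r=0, ω_c=1
Stage 2: ω_s = 1 − (49/13)(0−1) = 62/13
  ⇒ ω_s²/ω_c² = 62/13
Coupling ω_c² = ω_s¹ ⇒ overall = -49/19 × 62/13 = -3038/247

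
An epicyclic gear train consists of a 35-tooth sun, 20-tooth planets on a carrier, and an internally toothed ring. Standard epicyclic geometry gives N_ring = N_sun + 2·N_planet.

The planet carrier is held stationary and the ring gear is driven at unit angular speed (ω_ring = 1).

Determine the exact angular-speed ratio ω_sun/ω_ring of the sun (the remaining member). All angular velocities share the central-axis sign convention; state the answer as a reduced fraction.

N_ring = 35 + 2·20 = 75
35(ω_s−ω_c) = −75(ω_r−ω_c),  ω_c=0, ω_r=1
ω_s = 0 − (75/35)(1−0) = -15/7
ω_s/ω_r = -15/7

-15/7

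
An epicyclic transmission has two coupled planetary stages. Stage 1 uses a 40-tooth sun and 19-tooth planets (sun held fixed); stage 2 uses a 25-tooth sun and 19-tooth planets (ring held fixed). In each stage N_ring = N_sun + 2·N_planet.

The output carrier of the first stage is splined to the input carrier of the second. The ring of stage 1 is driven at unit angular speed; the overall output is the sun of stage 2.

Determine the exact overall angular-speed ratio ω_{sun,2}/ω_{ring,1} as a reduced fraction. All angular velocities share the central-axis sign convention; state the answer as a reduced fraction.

Stage 1: N_ring = 40 + 2·19 = 78
Stage 1: 40(ω_s−ω_c) = −78(ω_r−ω_c),  ω_s=0, ω_r=1
Stage 1: 40(0−ω_c) = −78(1−ω_c)  ⇒  118ω_c = 78  ⇒  ω_c = 39/59
  ⇒ ω_c¹/ω_r¹ = 39/59
Stage 2: N_ring = 25 + 2·19 = 63
Stage 2: 25(ω_s−ω_c) = −63(ω_r−ω_c),  ω_r=0, ω_c=1
Stage 2: ω_s = 1 − (63/25)(0−1) = 88/25
  ⇒ ω_s²/ω_c² = 88/25
Coupling ω_c² = ω_c¹ ⇒ overall = 39/59 × 88/25 = 3432/1475

3432/1475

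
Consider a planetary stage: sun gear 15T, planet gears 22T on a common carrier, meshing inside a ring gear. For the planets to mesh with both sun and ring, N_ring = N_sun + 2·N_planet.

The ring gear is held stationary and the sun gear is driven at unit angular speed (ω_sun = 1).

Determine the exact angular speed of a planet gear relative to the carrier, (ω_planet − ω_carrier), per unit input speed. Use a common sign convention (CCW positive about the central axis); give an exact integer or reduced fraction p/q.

-885/1628

N_ring = 15 + 2·22 = 59
15(ω_s−ω_c) = −59(ω_r−ω_c),  ω_r=0, ω_s=1
15(1−ω_c) = −59(0−ω_c)  ⇒  74ω_c = 15  ⇒  ω_c = 15/74
sun–planet: 15·(1−15/74) = −22·(ω_p−ω_c)  ⇒  ω_p−ω_c = −(15/22)·(59/74) = -885/1628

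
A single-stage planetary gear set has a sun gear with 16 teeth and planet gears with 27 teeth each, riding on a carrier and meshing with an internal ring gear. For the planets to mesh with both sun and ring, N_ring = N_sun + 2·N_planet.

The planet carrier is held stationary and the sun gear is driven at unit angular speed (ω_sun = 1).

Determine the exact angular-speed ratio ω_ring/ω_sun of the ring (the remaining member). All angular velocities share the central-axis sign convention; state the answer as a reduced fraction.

N_ring = 16 + 2·27 = 70
16(ω_s−ω_c) = −70(ω_r−ω_c),  ω_c=0, ω_s=1
ω_r = 0 − (16/70)(1−0) = -8/35
ω_r/ω_s = -8/35

-8/35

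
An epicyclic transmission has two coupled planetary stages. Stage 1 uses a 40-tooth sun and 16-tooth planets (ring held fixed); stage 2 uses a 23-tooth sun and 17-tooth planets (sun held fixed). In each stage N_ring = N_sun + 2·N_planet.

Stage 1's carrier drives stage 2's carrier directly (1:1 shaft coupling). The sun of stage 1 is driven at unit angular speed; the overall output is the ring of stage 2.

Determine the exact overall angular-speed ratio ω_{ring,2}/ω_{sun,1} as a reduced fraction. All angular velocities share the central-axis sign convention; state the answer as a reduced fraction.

Stage 1: N_ring = 40 + 2·16 = 72
Stage 1: 40(ω_s−ω_c) = −72(ω_r−ω_c),  ω_r=0, ω_s=1
Stage 1: 40(1−ω_c) = −72(0−ω_c)  ⇒  112ω_c = 40  ⇒  ω_c = 5/14
  ⇒ ω_c¹/ω_s¹ = 5/14
Stage 2: N_ring = 23 + 2·17 = 57
Stage 2: 23(ω_s−ω_c) = −57(ω_r−ω_c),  ω_s=0, ω_c=1
Stage 2: ω_r = 1 − (23/57)(0−1) = 80/57
  ⇒ ω_r²/ω_c² = 80/57
Coupling ω_c² = ω_c¹ ⇒ overall = 5/14 × 80/57 = 200/399

200/399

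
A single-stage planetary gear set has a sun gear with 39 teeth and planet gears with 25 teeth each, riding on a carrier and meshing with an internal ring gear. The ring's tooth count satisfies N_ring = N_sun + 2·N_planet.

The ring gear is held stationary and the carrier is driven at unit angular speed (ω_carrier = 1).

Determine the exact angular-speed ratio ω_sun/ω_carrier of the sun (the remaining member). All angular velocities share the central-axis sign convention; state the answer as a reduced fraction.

128/39

N_ring = 39 + 2·25 = 89
39(ω_s−ω_c) = −89(ω_r−ω_c),  ω_r=0, ω_c=1
ω_s = 1 − (89/39)(0−1) = 128/39
ω_s/ω_c = 128/39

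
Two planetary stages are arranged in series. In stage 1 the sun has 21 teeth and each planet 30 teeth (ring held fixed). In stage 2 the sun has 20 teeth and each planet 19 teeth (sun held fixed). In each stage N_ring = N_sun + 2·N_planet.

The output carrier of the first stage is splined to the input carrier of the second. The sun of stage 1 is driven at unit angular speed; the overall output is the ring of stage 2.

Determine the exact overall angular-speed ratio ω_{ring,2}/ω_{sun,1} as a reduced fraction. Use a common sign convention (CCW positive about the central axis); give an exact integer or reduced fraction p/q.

273/986

Stage 1: N_ring = 21 + 2·30 = 81
Stage 1: 21(ω_s−ω_c) = −81(ω_r−ω_c),  ω_r=0, ω_s=1
Stage 1: 21(1−ω_c) = −81(0−ω_c)  ⇒  102ω_c = 21  ⇒  ω_c = 7/34
  ⇒ ω_c¹/ω_s¹ = 7/34
Stage 2: N_ring = 20 + 2·19 = 58
Stage 2: 20(ω_s−ω_c) = −58(ω_r−ω_c),  ω_s=0, ω_c=1
Stage 2: ω_r = 1 − (20/58)(0−1) = 39/29
  ⇒ ω_r²/ω_c² = 39/29
Coupling ω_c² = ω_c¹ ⇒ overall = 7/34 × 39/29 = 273/986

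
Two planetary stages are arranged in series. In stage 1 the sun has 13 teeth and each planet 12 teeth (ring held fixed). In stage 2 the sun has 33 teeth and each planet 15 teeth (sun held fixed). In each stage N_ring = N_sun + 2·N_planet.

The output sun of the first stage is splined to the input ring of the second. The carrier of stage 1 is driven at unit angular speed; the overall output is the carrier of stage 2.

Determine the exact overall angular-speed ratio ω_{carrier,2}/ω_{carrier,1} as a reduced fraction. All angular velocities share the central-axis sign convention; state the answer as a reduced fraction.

525/208

Stage 1: N_ring = 13 + 2·12 = 37
Stage 1: 13(ω_s−ω_c) = −37(ω_r−ω_c),  ω_r=0, ω_c=1
Stage 1: ω_s = 1 − (37/13)(0−1) = 50/13
  ⇒ ω_s¹/ω_c¹ = 50/13
Stage 2: N_ring = 33 + 2·15 = 63
Stage 2: 33(ω_s−ω_c) = −63(ω_r−ω_c),  ω_s=0, ω_r=1
Stage 2: 33(0−ω_c) = −63(1−ω_c)  ⇒  96ω_c = 63  ⇒  ω_c = 21/32
  ⇒ ω_c²/ω_r² = 21/32
Coupling ω_r² = ω_s¹ ⇒ overall = 50/13 × 21/32 = 525/208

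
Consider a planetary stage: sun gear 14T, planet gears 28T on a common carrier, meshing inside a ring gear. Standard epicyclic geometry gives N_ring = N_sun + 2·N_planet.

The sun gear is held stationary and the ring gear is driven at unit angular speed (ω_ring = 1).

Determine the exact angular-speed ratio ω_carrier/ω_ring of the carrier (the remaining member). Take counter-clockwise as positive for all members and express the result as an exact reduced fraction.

5/6

N_ring = 14 + 2·28 = 70
14(ω_s−ω_c) = −70(ω_r−ω_c),  ω_s=0, ω_r=1
14(0−ω_c) = −70(1−ω_c)  ⇒  84ω_c = 70  ⇒  ω_c = 5/6
ω_c/ω_r = 5/6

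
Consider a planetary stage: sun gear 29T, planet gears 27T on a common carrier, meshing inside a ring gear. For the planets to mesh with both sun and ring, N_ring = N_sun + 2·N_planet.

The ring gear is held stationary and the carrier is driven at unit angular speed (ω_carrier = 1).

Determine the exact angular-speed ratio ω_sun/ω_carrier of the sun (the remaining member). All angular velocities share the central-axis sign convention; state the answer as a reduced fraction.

112/29

N_ring = 29 + 2·27 = 83
29(ω_s−ω_c) = −83(ω_r−ω_c),  ω_r=0, ω_c=1
ω_s = 1 − (83/29)(0−1) = 112/29
ω_s/ω_c = 112/29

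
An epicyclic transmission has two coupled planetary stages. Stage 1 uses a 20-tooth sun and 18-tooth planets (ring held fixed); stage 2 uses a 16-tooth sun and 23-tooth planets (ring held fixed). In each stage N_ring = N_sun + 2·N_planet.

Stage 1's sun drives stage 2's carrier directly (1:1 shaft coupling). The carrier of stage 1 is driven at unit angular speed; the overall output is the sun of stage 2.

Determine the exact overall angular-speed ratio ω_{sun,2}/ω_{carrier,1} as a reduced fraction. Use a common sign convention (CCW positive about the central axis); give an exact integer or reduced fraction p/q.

741/40

Stage 1: N_ring = 20 + 2·18 = 56
Stage 1: 20(ω_s−ω_c) = −56(ω_r−ω_c),  ω_r=0, ω_c=1
Stage 1: ω_s = 1 − (56/20)(0−1) = 19/5
  ⇒ ω_s¹/ω_c¹ = 19/5
Stage 2: N_ring = 16 + 2·23 = 62
Stage 2: 16(ω_s−ω_c) = −62(ω_r−ω_c),  ω_r=0, ω_c=1
Stage 2: ω_s = 1 − (62/16)(0−1) = 39/8
  ⇒ ω_s²/ω_c² = 39/8
Coupling ω_c² = ω_s¹ ⇒ overall = 19/5 × 39/8 = 741/40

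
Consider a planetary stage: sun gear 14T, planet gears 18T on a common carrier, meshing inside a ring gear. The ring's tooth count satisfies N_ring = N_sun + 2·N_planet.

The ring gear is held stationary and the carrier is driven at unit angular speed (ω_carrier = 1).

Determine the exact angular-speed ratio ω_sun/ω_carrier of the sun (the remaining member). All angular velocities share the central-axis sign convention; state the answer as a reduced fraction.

32/7

N_ring = 14 + 2·18 = 50
14(ω_s−ω_c) = −50(ω_r−ω_c),  ω_r=0, ω_c=1
ω_s = 1 − (50/14)(0−1) = 32/7
ω_s/ω_c = 32/7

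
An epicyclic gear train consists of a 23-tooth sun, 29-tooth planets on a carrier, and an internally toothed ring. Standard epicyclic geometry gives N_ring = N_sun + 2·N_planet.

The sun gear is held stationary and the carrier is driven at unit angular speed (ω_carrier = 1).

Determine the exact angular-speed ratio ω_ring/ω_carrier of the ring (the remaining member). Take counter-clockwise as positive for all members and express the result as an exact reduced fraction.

104/81

N_ring = 23 + 2·29 = 81
23(ω_s−ω_c) = −81(ω_r−ω_c),  ω_s=0, ω_c=1
ω_r = 1 − (23/81)(0−1) = 104/81
ω_r/ω_c = 104/81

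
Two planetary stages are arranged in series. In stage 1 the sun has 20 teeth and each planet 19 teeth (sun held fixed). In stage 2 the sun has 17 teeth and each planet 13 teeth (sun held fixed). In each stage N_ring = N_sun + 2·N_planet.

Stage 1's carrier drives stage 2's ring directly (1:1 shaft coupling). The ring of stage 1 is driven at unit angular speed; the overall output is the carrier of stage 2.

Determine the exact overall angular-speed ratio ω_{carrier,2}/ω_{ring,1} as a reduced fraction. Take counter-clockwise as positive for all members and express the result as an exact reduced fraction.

Stage 1: N_ring = 20 + 2·19 = 58
Stage 1: 20(ω_s−ω_c) = −58(ω_r−ω_c),  ω_s=0, ω_r=1
Stage 1: 20(0−ω_c) = −58(1−ω_c)  ⇒  78ω_c = 58  ⇒  ω_c = 29/39
  ⇒ ω_c¹/ω_r¹ = 29/39
Stage 2: N_ring = 17 + 2·13 = 43
Stage 2: 17(ω_s−ω_c) = −43(ω_r−ω_c),  ω_s=0, ω_r=1
Stage 2: 17(0−ω_c) = −43(1−ω_c)  ⇒  60ω_c = 43  ⇒  ω_c = 43/60
  ⇒ ω_c²/ω_r² = 43/60
Coupling ω_r² = ω_c¹ ⇒ overall = 29/39 × 43/60 = 1247/2340

1247/2340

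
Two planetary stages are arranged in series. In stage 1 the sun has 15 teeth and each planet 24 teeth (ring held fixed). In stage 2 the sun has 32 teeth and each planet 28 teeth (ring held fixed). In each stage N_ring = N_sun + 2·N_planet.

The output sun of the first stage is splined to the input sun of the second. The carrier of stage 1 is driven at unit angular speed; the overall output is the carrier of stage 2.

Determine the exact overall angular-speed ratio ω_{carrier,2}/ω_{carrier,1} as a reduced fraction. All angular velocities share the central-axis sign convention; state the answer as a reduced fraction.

104/75

Stage 1: N_ring = 15 + 2·24 = 63
Stage 1: 15(ω_s−ω_c) = −63(ω_r−ω_c),  ω_r=0, ω_c=1
Stage 1: ω_s = 1 − (63/15)(0−1) = 26/5
  ⇒ ω_s¹/ω_c¹ = 26/5
Stage 2: N_ring = 32 + 2·28 = 88
Stage 2: 32(ω_s−ω_c) = −88(ω_r−ω_c),  ω_r=0, ω_s=1
Stage 2: 32(1−ω_c) = −88(0−ω_c)  ⇒  120ω_c = 32  ⇒  ω_c = 4/15
  ⇒ ω_c²/ω_s² = 4/15
Coupling ω_s² = ω_s¹ ⇒ overall = 26/5 × 4/15 = 104/75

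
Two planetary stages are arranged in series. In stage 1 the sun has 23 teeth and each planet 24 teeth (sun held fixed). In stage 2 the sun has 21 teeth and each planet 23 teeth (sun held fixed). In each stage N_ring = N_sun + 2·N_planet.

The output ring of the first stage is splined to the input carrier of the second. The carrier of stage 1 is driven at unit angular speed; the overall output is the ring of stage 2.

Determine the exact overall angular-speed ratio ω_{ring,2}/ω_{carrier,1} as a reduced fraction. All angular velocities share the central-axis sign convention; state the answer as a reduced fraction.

8272/4757

Stage 1: N_ring = 23 + 2·24 = 71
Stage 1: 23(ω_s−ω_c) = −71(ω_r−ω_c),  ω_s=0, ω_c=1
Stage 1: ω_r = 1 − (23/71)(0−1) = 94/71
  ⇒ ω_r¹/ω_c¹ = 94/71
Stage 2: N_ring = 21 + 2·23 = 67
Stage 2: 21(ω_s−ω_c) = −67(ω_r−ω_c),  ω_s=0, ω_c=1
Stage 2: ω_r = 1 − (21/67)(0−1) = 88/67
  ⇒ ω_r²/ω_c² = 88/67
Coupling ω_c² = ω_r¹ ⇒ overall = 94/71 × 88/67 = 8272/4757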